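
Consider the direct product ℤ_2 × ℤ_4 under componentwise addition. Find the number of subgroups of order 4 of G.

|G| = 8 and 4 | 8, so subgroups of order 4 are possible by Lagrange.
The subgroups of order 4 are: {(0,0), (0,1), (0,2), (0,3)}; {(0,0), (0,2), (1,0), (1,2)}; {(0,0), (0,2), (1,1), (1,3)}.
So G has 3 subgroups of order 4.

3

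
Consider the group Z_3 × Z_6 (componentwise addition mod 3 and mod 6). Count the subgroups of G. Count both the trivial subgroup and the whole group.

12

|G| = 18, so by Lagrange every subgroup order divides 18. Divisors: 1, 2, 3, 6, 9, 18.
Subgroups by order — order 1: 1; order 2: 1; order 3: 4; order 6: 4; order 9: 1; order 18: 1.
Total: 1 + 1 + 4 + 4 + 1 + 1 = 12.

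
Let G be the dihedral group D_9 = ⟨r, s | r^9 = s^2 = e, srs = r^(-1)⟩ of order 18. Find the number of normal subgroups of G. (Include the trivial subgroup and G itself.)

G has 16 subgroups. Checking conjugation-invariance by order — order 1: 1/1 normal; order 2: 0/9 normal; order 3: 1/1 normal; order 6: 0/3 normal; order 9: 1/1 normal; order 18: 1/1 normal.
Total normal subgroups: 4.

4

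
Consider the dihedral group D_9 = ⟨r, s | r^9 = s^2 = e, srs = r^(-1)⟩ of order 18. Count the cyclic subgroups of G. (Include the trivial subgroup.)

12

Each element a generates a cyclic subgroup ⟨a⟩; distinct elements may generate the same one (a cyclic group of order d has φ(d) generators).
Cyclic subgroups by order — order 1: 1; order 2: 9; order 3: 1; order 9: 1.
Total: 12.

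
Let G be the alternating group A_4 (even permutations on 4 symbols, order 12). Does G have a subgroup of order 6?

No

6 | 12, so Lagrange does not rule it out; but checking all subgroups of G, none has order 6.
(A_4 is the standard example that the converse of Lagrange fails.)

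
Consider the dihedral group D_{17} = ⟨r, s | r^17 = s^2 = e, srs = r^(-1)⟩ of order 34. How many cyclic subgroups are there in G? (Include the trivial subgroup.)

19

A cyclic subgroup of order d is generated by each of its φ(d) elements of order d, so the cyclic subgroups of order d number (#elements of order d)/φ(d).
Cyclic subgroups by order — order 1: 1; order 2: 17; order 17: 1.
Total: 19.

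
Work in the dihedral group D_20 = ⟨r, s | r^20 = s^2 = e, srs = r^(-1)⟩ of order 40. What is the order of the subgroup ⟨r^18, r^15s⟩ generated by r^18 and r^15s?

20

|⟨r^18⟩| = 10 and |⟨r^15s⟩| = 2, so |H| is a multiple of lcm(10, 2) = 10 and divides |G| = 40.
Closing under the operation: H = {e, r^2, r^4, r^6, r^8, r^10, r^12, r^14, r^16, r^18, rs, r^3s, r^5s, r^7s, r^9s, r^11s, r^13s, r^15s, r^17s, r^19s}, so |H| = 20.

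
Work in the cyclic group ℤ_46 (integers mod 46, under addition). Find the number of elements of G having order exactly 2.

1

In a cyclic group of order 46, the number of elements of order d (for d | 46) is φ(d).
φ(2) = 1.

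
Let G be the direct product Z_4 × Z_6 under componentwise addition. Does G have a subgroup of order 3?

3 | 24. A subgroup of order 3 is {(0,0), (0,2), (0,4)}.

Yes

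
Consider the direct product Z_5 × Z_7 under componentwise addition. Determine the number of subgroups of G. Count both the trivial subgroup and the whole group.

|G| = 35, so by Lagrange every subgroup order divides 35. Divisors: 1, 5, 7, 35.
Subgroups by order — order 1: 1; order 5: 1; order 7: 1; order 35: 1.
Total: 1 + 1 + 1 + 1 = 4.

4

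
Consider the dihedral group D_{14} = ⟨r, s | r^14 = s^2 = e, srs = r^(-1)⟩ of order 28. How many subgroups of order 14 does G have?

3

|G| = 28 and 14 | 28, so subgroups of order 14 are possible by Lagrange.
The subgroups of order 14 are: {e, r, r^2, r^3, r^4, r^5, r^6, r^7, r^8, r^9, r^10, r^11, r^12, r^13}; {e, r^2, r^4, r^6, r^8, r^10, r^12, s, r^2s, r^4s, r^6s, r^8s, r^10s, r^12s}; {e, r^2, r^4, r^6, r^8, r^10, r^12, rs, r^3s, r^5s, r^7s, r^9s, r^11s, r^13s}.
So G has 3 subgroups of order 14.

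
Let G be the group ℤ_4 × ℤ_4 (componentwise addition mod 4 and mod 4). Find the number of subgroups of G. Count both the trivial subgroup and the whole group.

15

|G| = 16, so by Lagrange every subgroup order divides 16. Divisors: 1, 2, 4, 8, 16.
Subgroups by order — order 1: 1; order 2: 3; order 4: 7; order 8: 3; order 16: 1.
Total: 1 + 3 + 7 + 3 + 1 = 15.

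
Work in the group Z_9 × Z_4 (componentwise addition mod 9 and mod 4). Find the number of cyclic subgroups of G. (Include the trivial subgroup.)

9

A cyclic subgroup of order d is generated by each of its φ(d) elements of order d, so the cyclic subgroups of order d number (#elements of order d)/φ(d).
Cyclic subgroups by order — order 1: 1; order 2: 1; order 3: 1; order 4: 1; order 6: 1; order 9: 1; order 12: 1; order 18: 1; order 36: 1.
Total: 9.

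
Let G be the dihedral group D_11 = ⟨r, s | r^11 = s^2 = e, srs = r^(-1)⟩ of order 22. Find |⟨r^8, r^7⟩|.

|⟨r^8⟩| = 11 and |⟨r^7⟩| = 11, so |H| is a multiple of lcm(11, 11) = 11 and divides |G| = 22.
Closing under the operation: H = {e, r, r^2, r^3, r^4, r^5, r^6, r^7, r^8, r^9, r^10}, so |H| = 11.

11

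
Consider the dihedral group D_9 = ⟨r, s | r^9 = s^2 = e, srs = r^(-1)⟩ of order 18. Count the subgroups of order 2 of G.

9

|G| = 18 and 2 | 18, so subgroups of order 2 are possible by Lagrange.
The subgroups of order 2 are: {e, r^2s}; {e, r^3s}; {e, r^4s}; {e, r^5s}; … (9 in all).
So G has 9 subgroups of order 2.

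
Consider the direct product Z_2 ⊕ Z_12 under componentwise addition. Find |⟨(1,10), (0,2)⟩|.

|⟨(1,10)⟩| = 6 and |⟨(0,2)⟩| = 6, so |H| is a multiple of lcm(6, 6) = 6 and divides |G| = 24.
Closing under the operation: H = {(0,0), (0,2), (0,4), (0,6), (0,8), (0,10), (1,0), (1,2), (1,4), (1,6), (1,8), (1,10)}, so |H| = 12.

12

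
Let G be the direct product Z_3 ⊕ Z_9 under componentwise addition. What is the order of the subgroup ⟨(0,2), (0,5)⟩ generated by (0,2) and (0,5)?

|⟨(0,2)⟩| = 9 and |⟨(0,5)⟩| = 9, so |H| is a multiple of lcm(9, 9) = 9 and divides |G| = 27.
Closing under the operation: H = {(0,0), (0,1), (0,2), (0,3), (0,4), (0,5), (0,6), (0,7), (0,8)}, so |H| = 9.

9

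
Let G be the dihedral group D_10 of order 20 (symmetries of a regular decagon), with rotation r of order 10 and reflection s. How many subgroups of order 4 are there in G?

5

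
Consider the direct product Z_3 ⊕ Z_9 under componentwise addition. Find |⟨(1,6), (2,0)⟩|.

9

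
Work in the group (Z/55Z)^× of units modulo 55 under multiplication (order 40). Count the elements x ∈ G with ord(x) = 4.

4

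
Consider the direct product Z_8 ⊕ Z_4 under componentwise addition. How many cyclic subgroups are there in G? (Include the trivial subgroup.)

14

A cyclic subgroup of order d is generated by each of its φ(d) elements of order d, so the cyclic subgroups of order d number (#elements of order d)/φ(d).
Cyclic subgroups by order — order 1: 1; order 2: 3; order 4: 6; order 8: 4.
Total: 14.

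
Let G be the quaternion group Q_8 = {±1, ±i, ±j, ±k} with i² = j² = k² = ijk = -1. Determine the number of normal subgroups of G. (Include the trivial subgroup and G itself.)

6

G has 6 subgroups. Checking conjugation-invariance by order — order 1: 1/1 normal; order 2: 1/1 normal; order 4: 3/3 normal; order 8: 1/1 normal.
Total normal subgroups: 6.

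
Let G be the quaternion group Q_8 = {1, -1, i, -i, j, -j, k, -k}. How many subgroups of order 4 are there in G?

3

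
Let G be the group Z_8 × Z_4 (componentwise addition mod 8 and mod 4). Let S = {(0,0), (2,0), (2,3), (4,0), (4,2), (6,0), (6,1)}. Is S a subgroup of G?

|S| = 7 does not divide |G| = 32, so by Lagrange S is not a subgroup.

No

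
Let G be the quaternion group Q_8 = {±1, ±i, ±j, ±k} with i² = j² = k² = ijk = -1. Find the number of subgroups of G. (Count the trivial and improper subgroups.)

|G| = 8, so by Lagrange every subgroup order divides 8. Divisors: 1, 2, 4, 8.
Subgroups by order — order 1: 1; order 2: 1; order 4: 3; order 8: 1.
Total: 1 + 1 + 3 + 1 = 6.

6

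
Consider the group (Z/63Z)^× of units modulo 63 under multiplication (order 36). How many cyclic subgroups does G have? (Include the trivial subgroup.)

Each element a generates a cyclic subgroup ⟨a⟩; distinct elements may generate the same one (a cyclic group of order d has φ(d) generators).
Cyclic subgroups by order — order 1: 1; order 2: 3; order 3: 4; order 6: 12.
Total: 20.

20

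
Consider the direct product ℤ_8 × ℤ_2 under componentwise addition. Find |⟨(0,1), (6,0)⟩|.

|⟨(0,1)⟩| = 2 and |⟨(6,0)⟩| = 4, so |H| is a multiple of lcm(2, 4) = 4 and divides |G| = 16.
Closing under the operation: H = {(0,0), (0,1), (2,0), (2,1), (4,0), (4,1), (6,0), (6,1)}, so |H| = 8.

8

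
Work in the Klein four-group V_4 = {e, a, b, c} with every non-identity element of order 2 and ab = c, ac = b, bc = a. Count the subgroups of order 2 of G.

3

|G| = 4 and 2 | 4, so subgroups of order 2 are possible by Lagrange.
The subgroups of order 2 are: {e, a}; {e, b}; {e, c}.
So G has 3 subgroups of order 2.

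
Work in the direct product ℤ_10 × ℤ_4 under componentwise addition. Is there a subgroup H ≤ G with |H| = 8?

8 | 40. A subgroup of order 8 is {(0,0), (0,1), (0,2), (0,3), (5,0), (5,1), (5,2), (5,3)}.

Yes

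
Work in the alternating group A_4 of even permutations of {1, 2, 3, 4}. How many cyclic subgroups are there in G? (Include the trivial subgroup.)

8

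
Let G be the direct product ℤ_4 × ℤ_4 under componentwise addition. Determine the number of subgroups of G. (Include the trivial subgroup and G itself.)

15

|G| = 16, so by Lagrange every subgroup order divides 16. Divisors: 1, 2, 4, 8, 16.
Subgroups by order — order 1: 1; order 2: 3; order 4: 7; order 8: 3; order 16: 1.
Total: 1 + 3 + 7 + 3 + 1 = 15.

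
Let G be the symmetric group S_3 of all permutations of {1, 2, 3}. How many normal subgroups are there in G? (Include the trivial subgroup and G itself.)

G has 6 subgroups. Checking conjugation-invariance by order — order 1: 1/1 normal; order 2: 0/3 normal; order 3: 1/1 normal; order 6: 1/1 normal.
Total normal subgroups: 3.

3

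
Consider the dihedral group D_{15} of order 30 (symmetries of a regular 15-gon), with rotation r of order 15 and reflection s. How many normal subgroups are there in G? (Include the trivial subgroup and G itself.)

G has 28 subgroups. Checking conjugation-invariance by order — order 1: 1/1 normal; order 2: 0/15 normal; order 3: 1/1 normal; order 5: 1/1 normal; order 6: 0/5 normal; order 10: 0/3 normal; order 15: 1/1 normal; order 30: 1/1 normal.
Total normal subgroups: 5.

5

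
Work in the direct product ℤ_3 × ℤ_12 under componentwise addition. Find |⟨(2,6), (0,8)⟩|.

|⟨(2,6)⟩| = 6 and |⟨(0,8)⟩| = 3, so |H| is a multiple of lcm(6, 3) = 6 and divides |G| = 36.
Closing under the operation: H = {(0,0), (0,2), (0,4), (0,6), (0,8), (0,10), (1,0), (1,2), (1,4), (1,6), (1,8), (1,10), (2,0), (2,2), (2,4), (2,6), (2,8), (2,10)}, so |H| = 18.

18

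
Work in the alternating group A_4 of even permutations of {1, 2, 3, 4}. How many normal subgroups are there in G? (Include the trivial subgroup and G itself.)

3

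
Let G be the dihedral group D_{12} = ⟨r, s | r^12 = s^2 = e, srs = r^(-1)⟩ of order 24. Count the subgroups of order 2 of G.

13

|G| = 24 and 2 | 24, so subgroups of order 2 are possible by Lagrange.
The subgroups of order 2 are: {e, r^10s}; {e, r^11s}; {e, r^2s}; {e, r^3s}; … (13 in all).
So G has 13 subgroups of order 2.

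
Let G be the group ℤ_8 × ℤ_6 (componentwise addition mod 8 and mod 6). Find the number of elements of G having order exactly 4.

4

An element (a,b) has order lcm(ord(a), ord(b)); count pairs with lcm equal to 4.
Enumerating gives 4 such elements.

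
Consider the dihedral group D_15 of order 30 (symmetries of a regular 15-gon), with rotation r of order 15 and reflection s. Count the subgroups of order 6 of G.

5

|G| = 30 and 6 | 30, so subgroups of order 6 are possible by Lagrange.
The subgroups of order 6 are: {e, r^5, r^10, s, r^5s, r^10s}; {e, r^5, r^10, rs, r^6s, r^11s}; {e, r^5, r^10, r^2s, r^7s, r^12s}; {e, r^5, r^10, r^3s, r^8s, r^13s}; … (5 in all).
So G has 5 subgroups of order 6.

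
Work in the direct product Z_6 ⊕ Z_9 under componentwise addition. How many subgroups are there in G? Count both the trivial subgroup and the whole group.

20

|G| = 54, so by Lagrange every subgroup order divides 54. Divisors: 1, 2, 3, 6, 9, 18, 27, 54.
Subgroups by order — order 1: 1; order 2: 1; order 3: 4; order 6: 4; order 9: 4; order 18: 4; order 27: 1; order 54: 1.
Total: 1 + 1 + 4 + 4 + 4 + 4 + 1 + 1 = 20.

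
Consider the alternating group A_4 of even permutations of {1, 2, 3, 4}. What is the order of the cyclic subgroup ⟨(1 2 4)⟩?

Computing powers of (1 2 4): the smallest k with ((1 2 4))^k = e is k = 3.

3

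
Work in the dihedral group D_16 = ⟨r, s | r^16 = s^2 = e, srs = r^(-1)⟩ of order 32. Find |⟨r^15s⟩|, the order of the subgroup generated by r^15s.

2

Computing powers of r^15s: the smallest k with (r^15s)^k = e is k = 2.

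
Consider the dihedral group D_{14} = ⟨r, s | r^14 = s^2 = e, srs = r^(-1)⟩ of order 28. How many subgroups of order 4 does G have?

7

|G| = 28 and 4 | 28, so subgroups of order 4 are possible by Lagrange.
The subgroups of order 4 are: {e, r^7, r^3s, r^10s}; {e, r^7, r^4s, r^11s}; {e, r^7, r^5s, r^12s}; {e, r^7, r^6s, r^13s}; … (7 in all).
So G has 7 subgroups of order 4.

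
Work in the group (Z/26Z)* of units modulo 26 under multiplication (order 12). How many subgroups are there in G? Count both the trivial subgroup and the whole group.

6

|G| = 12, so by Lagrange every subgroup order divides 12. Divisors: 1, 2, 3, 4, 6, 12.
Subgroups by order — order 1: 1; order 2: 1; order 3: 1; order 4: 1; order 6: 1; order 12: 1.
Total: 1 + 1 + 1 + 1 + 1 + 1 = 6.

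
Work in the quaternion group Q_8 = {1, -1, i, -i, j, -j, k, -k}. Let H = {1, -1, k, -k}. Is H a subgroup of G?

|H| = 4 divides |G| = 8, consistent with Lagrange.
H contains the identity, every element's inverse is in H, and H is closed under ·: it is a subgroup.
In fact H = ⟨-k⟩.

Yes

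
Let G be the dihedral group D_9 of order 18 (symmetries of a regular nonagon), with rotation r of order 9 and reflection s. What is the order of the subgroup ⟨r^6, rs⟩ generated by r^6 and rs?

6

|⟨r^6⟩| = 3 and |⟨rs⟩| = 2, so |H| is a multiple of lcm(3, 2) = 6 and divides |G| = 18.
Closing under the operation: H = {e, r^3, r^6, rs, r^4s, r^7s}, so |H| = 6.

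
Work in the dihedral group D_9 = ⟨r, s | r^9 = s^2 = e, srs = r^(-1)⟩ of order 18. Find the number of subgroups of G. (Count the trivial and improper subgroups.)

16

|G| = 18, so by Lagrange every subgroup order divides 18. Divisors: 1, 2, 3, 6, 9, 18.
Subgroups by order — order 1: 1; order 2: 9; order 3: 1; order 6: 3; order 9: 1; order 18: 1.
Total: 1 + 9 + 1 + 3 + 1 + 1 = 16.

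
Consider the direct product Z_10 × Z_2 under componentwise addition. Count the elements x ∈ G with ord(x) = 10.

An element (a,b) has order lcm(ord(a), ord(b)); count pairs with lcm equal to 10.
Enumerating gives 12 such elements.

12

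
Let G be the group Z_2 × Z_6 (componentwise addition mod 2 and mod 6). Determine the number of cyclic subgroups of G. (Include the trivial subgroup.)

Each element a generates a cyclic subgroup ⟨a⟩; distinct elements may generate the same one (a cyclic group of order d has φ(d) generators).
Cyclic subgroups by order — order 1: 1; order 2: 3; order 3: 1; order 6: 3.
Total: 8.

8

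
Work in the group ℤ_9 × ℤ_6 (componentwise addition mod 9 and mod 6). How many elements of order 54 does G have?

0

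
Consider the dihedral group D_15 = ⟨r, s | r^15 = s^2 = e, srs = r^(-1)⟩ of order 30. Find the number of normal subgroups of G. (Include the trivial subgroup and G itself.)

5

G has 28 subgroups. Checking conjugation-invariance by order — order 1: 1/1 normal; order 2: 0/15 normal; order 3: 1/1 normal; order 5: 1/1 normal; order 6: 0/5 normal; order 10: 0/3 normal; order 15: 1/1 normal; order 30: 1/1 normal.
Total normal subgroups: 5.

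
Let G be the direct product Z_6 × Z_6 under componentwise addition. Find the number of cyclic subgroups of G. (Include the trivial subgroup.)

20

Each element a generates a cyclic subgroup ⟨a⟩; distinct elements may generate the same one (a cyclic group of order d has φ(d) generators).
Cyclic subgroups by order — order 1: 1; order 2: 3; order 3: 4; order 6: 12.
Total: 20.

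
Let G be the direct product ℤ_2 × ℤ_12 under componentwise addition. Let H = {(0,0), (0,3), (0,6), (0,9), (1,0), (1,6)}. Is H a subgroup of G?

No

Closure fails: (0,3) + (1,0) = (1,3) ∉ H. So H is not a subgroup.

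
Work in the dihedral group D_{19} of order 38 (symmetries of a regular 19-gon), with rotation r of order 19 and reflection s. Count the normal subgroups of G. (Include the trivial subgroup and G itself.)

3

G has 22 subgroups. Checking conjugation-invariance by order — order 1: 1/1 normal; order 2: 0/19 normal; order 19: 1/1 normal; order 38: 1/1 normal.
Total normal subgroups: 3.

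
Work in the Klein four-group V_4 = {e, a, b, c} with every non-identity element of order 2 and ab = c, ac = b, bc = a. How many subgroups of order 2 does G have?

3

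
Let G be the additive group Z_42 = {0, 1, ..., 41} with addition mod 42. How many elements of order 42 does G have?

12

In a cyclic group of order 42, the number of elements of order d (for d | 42) is φ(d).
φ(42) = 12.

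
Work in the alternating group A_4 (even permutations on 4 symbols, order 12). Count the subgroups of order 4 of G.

1

|G| = 12 and 4 | 12, so subgroups of order 4 are possible by Lagrange.
The subgroups of order 4 are: {e, (1 2)(3 4), (1 3)(2 4), (1 4)(2 3)}.
So G has 1 subgroup of order 4.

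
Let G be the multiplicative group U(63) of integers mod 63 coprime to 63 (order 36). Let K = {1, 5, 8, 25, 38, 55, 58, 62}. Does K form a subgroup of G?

|K| = 8 does not divide |G| = 36, so by Lagrange K is not a subgroup.

No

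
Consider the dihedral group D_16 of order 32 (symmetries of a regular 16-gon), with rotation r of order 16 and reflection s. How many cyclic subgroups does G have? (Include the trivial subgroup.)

Group the elements of G by the cyclic subgroup they generate; each cyclic subgroup of order d accounts for φ(d) elements.
Cyclic subgroups by order — order 1: 1; order 2: 17; order 4: 1; order 8: 1; order 16: 1.
Total: 21.

21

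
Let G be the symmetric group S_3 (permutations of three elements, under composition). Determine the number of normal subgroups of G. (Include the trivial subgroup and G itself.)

3

G has 6 subgroups. Checking conjugation-invariance by order — order 1: 1/1 normal; order 2: 0/3 normal; order 3: 1/1 normal; order 6: 1/1 normal.
Total normal subgroups: 3.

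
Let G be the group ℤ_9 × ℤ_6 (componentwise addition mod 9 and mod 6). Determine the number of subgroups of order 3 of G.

|G| = 54 and 3 | 54, so subgroups of order 3 are possible by Lagrange.
The subgroups of order 3 are: {(0,0), (0,2), (0,4)}; {(0,0), (3,0), (6,0)}; {(0,0), (3,2), (6,4)}; {(0,0), (3,4), (6,2)}.
So G has 4 subgroups of order 3.

4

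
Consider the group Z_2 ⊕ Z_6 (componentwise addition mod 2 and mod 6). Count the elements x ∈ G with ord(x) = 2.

An element (a,b) has order lcm(ord(a), ord(b)); count pairs with lcm equal to 2.
Enumerating gives 3 such elements.

3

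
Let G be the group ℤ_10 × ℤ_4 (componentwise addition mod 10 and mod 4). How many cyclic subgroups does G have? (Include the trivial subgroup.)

12

A cyclic subgroup of order d is generated by each of its φ(d) elements of order d, so the cyclic subgroups of order d number (#elements of order d)/φ(d).
Cyclic subgroups by order — order 1: 1; order 2: 3; order 4: 2; order 5: 1; order 10: 3; order 20: 2.
Total: 12.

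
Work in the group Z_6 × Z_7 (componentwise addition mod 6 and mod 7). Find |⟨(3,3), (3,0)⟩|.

|⟨(3,3)⟩| = 14 and |⟨(3,0)⟩| = 2, so |H| is a multiple of lcm(14, 2) = 14 and divides |G| = 42.
Closing under the operation: H = {(0,0), (0,1), (0,2), (0,3), (0,4), (0,5), (0,6), (3,0), (3,1), (3,2), (3,3), (3,4), (3,5), (3,6)}, so |H| = 14.

14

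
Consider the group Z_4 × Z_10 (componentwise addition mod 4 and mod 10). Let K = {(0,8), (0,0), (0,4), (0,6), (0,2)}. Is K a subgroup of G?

|K| = 5 divides |G| = 40, consistent with Lagrange.
K contains the identity, every element's inverse is in K, and K is closed under +: it is a subgroup.
In fact K = ⟨(0,2)⟩.

Yes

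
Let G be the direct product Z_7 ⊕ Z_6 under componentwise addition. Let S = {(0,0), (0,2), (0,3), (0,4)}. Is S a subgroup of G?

|S| = 4 does not divide |G| = 42, so by Lagrange S is not a subgroup.

No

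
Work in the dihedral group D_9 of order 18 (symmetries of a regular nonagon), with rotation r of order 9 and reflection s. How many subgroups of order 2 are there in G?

9

|G| = 18 and 2 | 18, so subgroups of order 2 are possible by Lagrange.
The subgroups of order 2 are: {e, r^2s}; {e, r^3s}; {e, r^4s}; {e, r^5s}; … (9 in all).
So G has 9 subgroups of order 2.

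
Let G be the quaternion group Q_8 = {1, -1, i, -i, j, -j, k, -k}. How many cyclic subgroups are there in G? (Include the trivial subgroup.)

5

Group the elements of G by the cyclic subgroup they generate; each cyclic subgroup of order d accounts for φ(d) elements.
Cyclic subgroups by order — order 1: 1; order 2: 1; order 4: 3.
Total: 5.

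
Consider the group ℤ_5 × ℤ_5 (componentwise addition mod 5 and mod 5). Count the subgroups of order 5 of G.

|G| = 25 and 5 | 25, so subgroups of order 5 are possible by Lagrange.
The subgroups of order 5 are: {(0,0), (0,1), (0,2), (0,3), (0,4)}; {(0,0), (1,0), (2,0), (3,0), (4,0)}; {(0,0), (1,1), (2,2), (3,3), (4,4)}; {(0,0), (1,2), (2,4), (3,1), (4,3)}; … (6 in all).
So G has 6 subgroups of order 5.

6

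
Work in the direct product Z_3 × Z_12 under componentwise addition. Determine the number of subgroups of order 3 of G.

4

|G| = 36 and 3 | 36, so subgroups of order 3 are possible by Lagrange.
The subgroups of order 3 are: {(0,0), (0,4), (0,8)}; {(0,0), (1,0), (2,0)}; {(0,0), (1,4), (2,8)}; {(0,0), (1,8), (2,4)}.
So G has 4 subgroups of order 3.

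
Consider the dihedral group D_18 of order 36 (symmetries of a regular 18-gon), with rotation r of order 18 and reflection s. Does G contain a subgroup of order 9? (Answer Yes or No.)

Yes

9 | 36. A subgroup of order 9 is {e, r^2, r^4, r^6, r^8, r^10, r^12, r^14, r^16}.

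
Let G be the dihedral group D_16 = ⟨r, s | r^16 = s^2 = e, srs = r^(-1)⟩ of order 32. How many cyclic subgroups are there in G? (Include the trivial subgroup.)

Group the elements of G by the cyclic subgroup they generate; each cyclic subgroup of order d accounts for φ(d) elements.
Cyclic subgroups by order — order 1: 1; order 2: 17; order 4: 1; order 8: 1; order 16: 1.
Total: 21.

21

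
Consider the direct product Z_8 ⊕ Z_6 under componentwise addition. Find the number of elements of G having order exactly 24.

16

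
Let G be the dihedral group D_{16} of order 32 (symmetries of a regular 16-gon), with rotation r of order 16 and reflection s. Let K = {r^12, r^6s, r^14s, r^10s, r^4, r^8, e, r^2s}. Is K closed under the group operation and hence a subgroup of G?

|K| = 8 divides |G| = 32, consistent with Lagrange.
K contains the identity, every element's inverse is in K, and K is closed under ·: it is a subgroup.

Yes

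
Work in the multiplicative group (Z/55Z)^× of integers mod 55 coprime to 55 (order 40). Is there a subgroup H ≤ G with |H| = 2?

Yes

2 | 40. A subgroup of order 2 is {1, 21}.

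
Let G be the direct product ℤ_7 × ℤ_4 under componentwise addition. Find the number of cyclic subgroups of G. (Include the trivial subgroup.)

6

A cyclic subgroup of order d is generated by each of its φ(d) elements of order d, so the cyclic subgroups of order d number (#elements of order d)/φ(d).
Cyclic subgroups by order — order 1: 1; order 2: 1; order 4: 1; order 7: 1; order 14: 1; order 28: 1.
Total: 6.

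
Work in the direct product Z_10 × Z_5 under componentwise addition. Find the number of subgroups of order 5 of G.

|G| = 50 and 5 | 50, so subgroups of order 5 are possible by Lagrange.
The subgroups of order 5 are: {(0,0), (0,1), (0,2), (0,3), (0,4)}; {(0,0), (2,0), (4,0), (6,0), (8,0)}; {(0,0), (2,1), (4,2), (6,3), (8,4)}; {(0,0), (2,2), (4,4), (6,1), (8,3)}; … (6 in all).
So G has 6 subgroups of order 5.

6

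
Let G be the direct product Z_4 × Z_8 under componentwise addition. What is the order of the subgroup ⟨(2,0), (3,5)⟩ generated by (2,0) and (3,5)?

16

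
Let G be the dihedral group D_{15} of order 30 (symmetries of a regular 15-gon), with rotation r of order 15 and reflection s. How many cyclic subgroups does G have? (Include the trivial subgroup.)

Each element a generates a cyclic subgroup ⟨a⟩; distinct elements may generate the same one (a cyclic group of order d has φ(d) generators).
Cyclic subgroups by order — order 1: 1; order 2: 15; order 3: 1; order 5: 1; order 15: 1.
Total: 19.

19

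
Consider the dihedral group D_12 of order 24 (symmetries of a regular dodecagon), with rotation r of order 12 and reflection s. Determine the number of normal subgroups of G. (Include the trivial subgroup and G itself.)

9

G has 34 subgroups. Checking conjugation-invariance by order — order 1: 1/1 normal; order 2: 1/13 normal; order 3: 1/1 normal; order 4: 1/7 normal; order 6: 1/5 normal; order 8: 0/3 normal; order 12: 3/3 normal; order 24: 1/1 normal.
Total normal subgroups: 9.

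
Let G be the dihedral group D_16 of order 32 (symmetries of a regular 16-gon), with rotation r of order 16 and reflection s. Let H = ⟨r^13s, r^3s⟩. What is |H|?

16

|⟨r^13s⟩| = 2 and |⟨r^3s⟩| = 2, so |H| is a multiple of lcm(2, 2) = 2 and divides |G| = 32.
Closing under the operation: H = {e, r^2, r^4, r^6, r^8, r^10, r^12, r^14, rs, r^3s, r^5s, r^7s, r^9s, r^11s, r^13s, r^15s}, so |H| = 16.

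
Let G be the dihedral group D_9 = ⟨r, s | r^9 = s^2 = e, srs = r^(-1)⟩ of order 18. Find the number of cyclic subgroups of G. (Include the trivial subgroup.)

12

A cyclic subgroup of order d is generated by each of its φ(d) elements of order d, so the cyclic subgroups of order d number (#elements of order d)/φ(d).
Cyclic subgroups by order — order 1: 1; order 2: 9; order 3: 1; order 9: 1.
Total: 12.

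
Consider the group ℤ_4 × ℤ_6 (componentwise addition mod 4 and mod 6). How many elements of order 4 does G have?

4

An element (a,b) has order lcm(ord(a), ord(b)); count pairs with lcm equal to 4.
Enumerating gives 4 such elements.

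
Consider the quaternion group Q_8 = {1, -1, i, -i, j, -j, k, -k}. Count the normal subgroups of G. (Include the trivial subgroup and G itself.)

G has 6 subgroups. Checking conjugation-invariance by order — order 1: 1/1 normal; order 2: 1/1 normal; order 4: 3/3 normal; order 8: 1/1 normal.
Total normal subgroups: 6.

6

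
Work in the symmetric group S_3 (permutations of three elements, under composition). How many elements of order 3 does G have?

2

The elements of order 3 are: (1 2 3), (1 3 2).
That's 2.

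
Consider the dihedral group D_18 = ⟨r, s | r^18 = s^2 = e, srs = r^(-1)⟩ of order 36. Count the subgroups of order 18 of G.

3

|G| = 36 and 18 | 36, so subgroups of order 18 are possible by Lagrange.
The subgroups of order 18 are: {e, r, r^2, r^3, r^4, r^5, r^6, r^7, r^8, r^9, r^10, r^11, r^12, r^13, r^14, r^15, r^16, r^17}; {e, r^2, r^4, r^6, r^8, r^10, r^12, r^14, r^16, s, r^2s, r^4s, r^6s, r^8s, r^10s, r^12s, r^14s, r^16s}; {e, r^2, r^4, r^6, r^8, r^10, r^12, r^14, r^16, rs, r^3s, r^5s, r^7s, r^9s, r^11s, r^13s, r^15s, r^17s}.
So G has 3 subgroups of order 18.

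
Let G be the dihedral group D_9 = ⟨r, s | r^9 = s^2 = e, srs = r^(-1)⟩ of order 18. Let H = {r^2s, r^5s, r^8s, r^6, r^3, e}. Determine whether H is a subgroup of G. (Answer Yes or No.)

Yes

|H| = 6 divides |G| = 18, consistent with Lagrange.
H contains the identity, every element's inverse is in H, and H is closed under ·: it is a subgroup.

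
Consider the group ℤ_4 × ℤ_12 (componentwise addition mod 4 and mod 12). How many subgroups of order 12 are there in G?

|G| = 48 and 12 | 48, so subgroups of order 12 are possible by Lagrange.
The subgroups of order 12 are: {(0,0), (0,1), (0,2), (0,3), (0,4), (0,5), (0,6), (0,7), (0,8), (0,9), (0,10), (0,11)}; {(0,0), (0,2), (0,4), (0,6), (0,8), (0,10), (2,0), (2,2), (2,4), (2,6), (2,8), (2,10)}; {(0,0), (0,2), (0,4), (0,6), (0,8), (0,10), (2,1), (2,3), (2,5), (2,7), (2,9), (2,11)}; {(0,0), (0,4), (0,8), (1,0), (1,4), (1,8), (2,0), (2,4), (2,8), (3,0), (3,4), (3,8)}; … (7 in all).
So G has 7 subgroups of order 12.

7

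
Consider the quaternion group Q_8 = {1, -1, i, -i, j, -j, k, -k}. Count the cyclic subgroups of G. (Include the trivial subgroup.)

Each element a generates a cyclic subgroup ⟨a⟩; distinct elements may generate the same one (a cyclic group of order d has φ(d) generators).
Cyclic subgroups by order — order 1: 1; order 2: 1; order 4: 3.
Total: 5.

5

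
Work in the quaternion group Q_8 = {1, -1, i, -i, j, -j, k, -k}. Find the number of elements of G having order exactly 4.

6

The elements of order 4 are: i, -i, j, -j, k, -k.
That's 6.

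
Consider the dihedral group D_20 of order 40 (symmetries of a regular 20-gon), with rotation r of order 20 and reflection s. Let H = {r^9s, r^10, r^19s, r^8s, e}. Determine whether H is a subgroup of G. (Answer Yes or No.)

Closure fails: r^10 · r^8s = r^18s ∉ H. So H is not a subgroup.

No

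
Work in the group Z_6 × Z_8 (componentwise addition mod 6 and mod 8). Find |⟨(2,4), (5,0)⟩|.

12

|⟨(2,4)⟩| = 6 and |⟨(5,0)⟩| = 6, so |H| is a multiple of lcm(6, 6) = 6 and divides |G| = 48.
Closing under the operation: H = {(0,0), (0,4), (1,0), (1,4), (2,0), (2,4), (3,0), (3,4), (4,0), (4,4), (5,0), (5,4)}, so |H| = 12.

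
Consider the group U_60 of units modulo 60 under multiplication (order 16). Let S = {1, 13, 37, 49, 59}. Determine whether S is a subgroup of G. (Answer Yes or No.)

No

|S| = 5 does not divide |G| = 16, so by Lagrange S is not a subgroup.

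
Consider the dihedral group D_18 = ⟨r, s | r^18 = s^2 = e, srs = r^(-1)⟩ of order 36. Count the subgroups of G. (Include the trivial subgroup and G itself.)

45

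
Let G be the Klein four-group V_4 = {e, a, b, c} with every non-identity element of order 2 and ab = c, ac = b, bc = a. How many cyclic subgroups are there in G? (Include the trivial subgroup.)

Group the elements of G by the cyclic subgroup they generate; each cyclic subgroup of order d accounts for φ(d) elements.
Cyclic subgroups by order — order 1: 1; order 2: 3.
Total: 4.

4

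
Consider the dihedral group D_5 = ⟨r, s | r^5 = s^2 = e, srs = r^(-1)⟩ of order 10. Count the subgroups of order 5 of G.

|G| = 10 and 5 | 10, so subgroups of order 5 are possible by Lagrange.
The subgroups of order 5 are: {e, r, r^2, r^3, r^4}.
So G has 1 subgroup of order 5.

1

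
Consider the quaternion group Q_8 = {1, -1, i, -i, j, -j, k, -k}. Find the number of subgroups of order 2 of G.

|G| = 8 and 2 | 8, so subgroups of order 2 are possible by Lagrange.
The subgroups of order 2 are: {1, -1}.
So G has 1 subgroup of order 2.

1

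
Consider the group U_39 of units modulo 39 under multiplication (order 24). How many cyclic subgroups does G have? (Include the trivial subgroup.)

12

Group the elements of G by the cyclic subgroup they generate; each cyclic subgroup of order d accounts for φ(d) elements.
Cyclic subgroups by order — order 1: 1; order 2: 3; order 3: 1; order 4: 2; order 6: 3; order 12: 2.
Total: 12.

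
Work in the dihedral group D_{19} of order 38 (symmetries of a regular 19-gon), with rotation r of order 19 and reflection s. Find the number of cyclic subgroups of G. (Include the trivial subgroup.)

Group the elements of G by the cyclic subgroup they generate; each cyclic subgroup of order d accounts for φ(d) elements.
Cyclic subgroups by order — order 1: 1; order 2: 19; order 19: 1.
Total: 21.

21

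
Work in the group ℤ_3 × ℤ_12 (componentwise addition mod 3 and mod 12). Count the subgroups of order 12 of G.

|G| = 36 and 12 | 36, so subgroups of order 12 are possible by Lagrange.
The subgroups of order 12 are: {(0,0), (0,1), (0,2), (0,3), (0,4), (0,5), (0,6), (0,7), (0,8), (0,9), (0,10), (0,11)}; {(0,0), (0,3), (0,6), (0,9), (1,0), (1,3), (1,6), (1,9), (2,0), (2,3), (2,6), (2,9)}; {(0,0), (0,3), (0,6), (0,9), (1,1), (1,4), (1,7), (1,10), (2,2), (2,5), (2,8), (2,11)}; {(0,0), (0,3), (0,6), (0,9), (1,2), (1,5), (1,8), (1,11), (2,1), (2,4), (2,7), (2,10)}.
So G has 4 subgroups of order 12.

4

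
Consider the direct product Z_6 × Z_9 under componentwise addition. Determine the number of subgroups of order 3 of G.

4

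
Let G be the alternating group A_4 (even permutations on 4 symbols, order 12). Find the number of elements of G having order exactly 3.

8

The elements of order 3 are: (2 3 4), (2 4 3), (1 2 3), (1 2 4), (1 3 2), (1 3 4), (1 4 2), (1 4 3).
That's 8.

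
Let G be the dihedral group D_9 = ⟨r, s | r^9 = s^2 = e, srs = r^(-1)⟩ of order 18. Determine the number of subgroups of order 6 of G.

|G| = 18 and 6 | 18, so subgroups of order 6 are possible by Lagrange.
The subgroups of order 6 are: {e, r^3, r^6, r^2s, r^5s, r^8s}; {e, r^3, r^6, s, r^3s, r^6s}; {e, r^3, r^6, rs, r^4s, r^7s}.
So G has 3 subgroups of order 6.

3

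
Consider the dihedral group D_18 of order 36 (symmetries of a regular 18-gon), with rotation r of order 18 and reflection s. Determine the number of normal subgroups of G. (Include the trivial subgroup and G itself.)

9

G has 45 subgroups. Checking conjugation-invariance by order — order 1: 1/1 normal; order 2: 1/19 normal; order 3: 1/1 normal; order 4: 0/9 normal; order 6: 1/7 normal; order 9: 1/1 normal; order 12: 0/3 normal; order 18: 3/3 normal; order 36: 1/1 normal.
Total normal subgroups: 9.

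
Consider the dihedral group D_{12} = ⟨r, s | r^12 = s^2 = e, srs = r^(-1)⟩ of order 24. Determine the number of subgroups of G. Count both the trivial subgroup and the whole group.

34

|G| = 24, so by Lagrange every subgroup order divides 24. Divisors: 1, 2, 3, 4, 6, 8, 12, 24.
Subgroups by order — order 1: 1; order 2: 13; order 3: 1; order 4: 7; order 6: 5; order 8: 3; order 12: 3; order 24: 1.
Total: 1 + 13 + 1 + 7 + 5 + 3 + 3 + 1 = 34.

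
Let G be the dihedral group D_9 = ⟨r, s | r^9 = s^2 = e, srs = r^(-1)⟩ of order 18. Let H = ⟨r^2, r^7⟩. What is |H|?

|⟨r^2⟩| = 9 and |⟨r^7⟩| = 9, so |H| is a multiple of lcm(9, 9) = 9 and divides |G| = 18.
Closing under the operation: H = {e, r, r^2, r^3, r^4, r^5, r^6, r^7, r^8}, so |H| = 9.

9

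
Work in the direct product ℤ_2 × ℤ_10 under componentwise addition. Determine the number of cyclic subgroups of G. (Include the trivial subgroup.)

8

A cyclic subgroup of order d is generated by each of its φ(d) elements of order d, so the cyclic subgroups of order d number (#elements of order d)/φ(d).
Cyclic subgroups by order — order 1: 1; order 2: 3; order 5: 1; order 10: 3.
Total: 8.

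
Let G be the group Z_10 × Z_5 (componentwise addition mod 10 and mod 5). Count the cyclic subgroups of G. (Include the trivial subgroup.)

14

Each element a generates a cyclic subgroup ⟨a⟩; distinct elements may generate the same one (a cyclic group of order d has φ(d) generators).
Cyclic subgroups by order — order 1: 1; order 2: 1; order 5: 6; order 10: 6.
Total: 14.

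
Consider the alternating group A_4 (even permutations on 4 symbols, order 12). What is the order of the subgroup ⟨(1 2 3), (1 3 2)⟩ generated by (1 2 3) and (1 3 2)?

|⟨(1 2 3)⟩| = 3 and |⟨(1 3 2)⟩| = 3, so |H| is a multiple of lcm(3, 3) = 3 and divides |G| = 12.
Closing under the operation: H = {e, (1 2 3), (1 3 2)}, so |H| = 3.

3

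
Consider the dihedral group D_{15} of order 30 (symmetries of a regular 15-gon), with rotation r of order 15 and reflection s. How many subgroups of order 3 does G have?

|G| = 30 and 3 | 30, so subgroups of order 3 are possible by Lagrange.
The subgroups of order 3 are: {e, r^5, r^10}.
So G has 1 subgroup of order 3.

1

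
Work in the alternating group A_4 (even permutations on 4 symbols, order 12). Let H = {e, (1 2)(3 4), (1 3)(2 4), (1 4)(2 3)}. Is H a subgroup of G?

|H| = 4 divides |G| = 12, consistent with Lagrange.
H contains the identity, every element's inverse is in H, and H is closed under ∘: it is a subgroup.

Yes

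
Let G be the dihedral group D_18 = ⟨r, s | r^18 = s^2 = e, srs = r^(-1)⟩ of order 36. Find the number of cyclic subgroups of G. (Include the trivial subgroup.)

24

Group the elements of G by the cyclic subgroup they generate; each cyclic subgroup of order d accounts for φ(d) elements.
Cyclic subgroups by order — order 1: 1; order 2: 19; order 3: 1; order 6: 1; order 9: 1; order 18: 1.
Total: 24.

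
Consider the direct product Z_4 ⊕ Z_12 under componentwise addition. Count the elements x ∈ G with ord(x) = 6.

An element (a,b) has order lcm(ord(a), ord(b)); count pairs with lcm equal to 6.
Enumerating gives 6 such elements.

6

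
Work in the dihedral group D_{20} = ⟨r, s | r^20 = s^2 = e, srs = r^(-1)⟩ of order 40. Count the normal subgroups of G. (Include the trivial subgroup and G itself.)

G has 48 subgroups. Checking conjugation-invariance by order — order 1: 1/1 normal; order 2: 1/21 normal; order 4: 1/11 normal; order 5: 1/1 normal; order 8: 0/5 normal; order 10: 1/5 normal; order 20: 3/3 normal; order 40: 1/1 normal.
Total normal subgroups: 9.

9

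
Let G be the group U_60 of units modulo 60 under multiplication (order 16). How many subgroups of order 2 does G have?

|G| = 16 and 2 | 16, so subgroups of order 2 are possible by Lagrange.
The subgroups of order 2 are: {1, 11}; {1, 19}; {1, 29}; {1, 31}; … (7 in all).
So G has 7 subgroups of order 2.

7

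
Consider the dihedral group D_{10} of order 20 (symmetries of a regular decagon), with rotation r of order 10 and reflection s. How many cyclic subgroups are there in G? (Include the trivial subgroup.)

Each element a generates a cyclic subgroup ⟨a⟩; distinct elements may generate the same one (a cyclic group of order d has φ(d) generators).
Cyclic subgroups by order — order 1: 1; order 2: 11; order 5: 1; order 10: 1.
Total: 14.

14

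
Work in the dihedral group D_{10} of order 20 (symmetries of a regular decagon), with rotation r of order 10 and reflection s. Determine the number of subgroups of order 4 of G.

5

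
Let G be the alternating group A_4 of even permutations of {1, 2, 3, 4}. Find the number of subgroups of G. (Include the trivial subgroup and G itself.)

|G| = 12, so by Lagrange every subgroup order divides 12. Divisors: 1, 2, 3, 4, 6, 12.
Subgroups by order — order 1: 1; order 2: 3; order 3: 4; order 4: 1; order 6: 0; order 12: 1.
Total: 1 + 3 + 4 + 1 + 0 + 1 = 10.

10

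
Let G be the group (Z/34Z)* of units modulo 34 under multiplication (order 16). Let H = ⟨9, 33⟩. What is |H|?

|⟨9⟩| = 8 and |⟨33⟩| = 2, so |H| is a multiple of lcm(8, 2) = 8 and divides |G| = 16.
Closing under the operation: H = {1, 9, 13, 15, 19, 21, 25, 33}, so |H| = 8.

8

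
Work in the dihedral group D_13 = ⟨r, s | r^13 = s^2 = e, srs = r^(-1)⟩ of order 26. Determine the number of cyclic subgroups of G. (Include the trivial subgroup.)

Group the elements of G by the cyclic subgroup they generate; each cyclic subgroup of order d accounts for φ(d) elements.
Cyclic subgroups by order — order 1: 1; order 2: 13; order 13: 1.
Total: 15.

15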